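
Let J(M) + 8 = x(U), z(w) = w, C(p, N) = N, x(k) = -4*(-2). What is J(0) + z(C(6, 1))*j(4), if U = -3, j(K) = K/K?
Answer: 1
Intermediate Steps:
j(K) = 1
x(k) = 8
J(M) = 0 (J(M) = -8 + 8 = 0)
J(0) + z(C(6, 1))*j(4) = 0 + 1*1 = 0 + 1 = 1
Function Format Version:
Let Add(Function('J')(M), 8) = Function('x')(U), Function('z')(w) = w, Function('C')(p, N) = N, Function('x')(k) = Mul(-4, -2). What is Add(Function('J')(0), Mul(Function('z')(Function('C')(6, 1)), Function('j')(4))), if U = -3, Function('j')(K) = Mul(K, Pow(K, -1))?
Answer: 1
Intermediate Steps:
Function('j')(K) = 1
Function('x')(k) = 8
Function('J')(M) = 0 (Function('J')(M) = Add(-8, 8) = 0)
Add(Function('J')(0), Mul(Function('z')(Function('C')(6, 1)), Function('j')(4))) = Add(0, Mul(1, 1)) = Add(0, 1) = 1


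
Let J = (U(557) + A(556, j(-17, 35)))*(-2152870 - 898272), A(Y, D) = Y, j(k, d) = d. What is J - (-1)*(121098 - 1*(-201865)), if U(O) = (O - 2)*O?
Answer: -944910894159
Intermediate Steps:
U(O) = O*(-2 + O) (U(O) = (-2 + O)*O = O*(-2 + O))
J = -944911217122 (J = (557*(-2 + 557) + 556)*(-2152870 - 898272) = (557*555 + 556)*(-3051142) = (309135 + 556)*(-3051142) = 309691*(-3051142) = -944911217122)
J - (-1)*(121098 - 1*(-201865)) = -944911217122 - (-1)*(121098 - 1*(-201865)) = -944911217122 - (-1)*(121098 + 201865) = -944911217122 - (-1)*322963 = -944911217122 - 1*(-322963) = -944911217122 + 322963 = -944910894159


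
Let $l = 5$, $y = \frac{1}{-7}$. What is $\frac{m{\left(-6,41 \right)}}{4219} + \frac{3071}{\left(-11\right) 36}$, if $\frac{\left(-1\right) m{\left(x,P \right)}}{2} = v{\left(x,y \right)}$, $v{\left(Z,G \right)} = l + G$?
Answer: $- \frac{90722771}{11695068} \approx -7.7574$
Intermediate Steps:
$y = - \frac{1}{7} \approx -0.14286$
$v{\left(Z,G \right)} = 5 + G$
$m{\left(x,P \right)} = - \frac{68}{7}$ ($m{\left(x,P \right)} = - 2 \left(5 - \frac{1}{7}\right) = \left(-2\right) \frac{34}{7} = - \frac{68}{7}$)
$\frac{m{\left(-6,41 \right)}}{4219} + \frac{3071}{\left(-11\right) 36} = - \frac{68}{7 \cdot 4219} + \frac{3071}{\left(-11\right) 36} = \left(- \frac{68}{7}\right) \frac{1}{4219} + \frac{3071}{-396} = - \frac{68}{29533} + 3071 \left(- \frac{1}{396}\right) = - \frac{68}{29533} - \frac{3071}{396} = - \frac{90722771}{11695068}$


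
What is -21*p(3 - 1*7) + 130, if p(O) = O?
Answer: 214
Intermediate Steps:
-21*p(3 - 1*7) + 130 = -21*(3 - 1*7) + 130 = -21*(3 - 7) + 130 = -21*(-4) + 130 = 84 + 130 = 214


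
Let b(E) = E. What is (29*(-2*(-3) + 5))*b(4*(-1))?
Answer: -1276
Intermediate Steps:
(29*(-2*(-3) + 5))*b(4*(-1)) = (29*(-2*(-3) + 5))*(4*(-1)) = (29*(6 + 5))*(-4) = (29*11)*(-4) = 319*(-4) = -1276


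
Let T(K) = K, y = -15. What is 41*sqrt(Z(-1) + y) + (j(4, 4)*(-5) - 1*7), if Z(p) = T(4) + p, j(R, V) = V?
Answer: -27 + 82*I*sqrt(3) ≈ -27.0 + 142.03*I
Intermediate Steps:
Z(p) = 4 + p
41*sqrt(Z(-1) + y) + (j(4, 4)*(-5) - 1*7) = 41*sqrt((4 - 1) - 15) + (4*(-5) - 1*7) = 41*sqrt(3 - 15) + (-20 - 7) = 41*sqrt(-12) - 27 = 41*(2*I*sqrt(3)) - 27 = 82*I*sqrt(3) - 27 = -27 + 82*I*sqrt(3)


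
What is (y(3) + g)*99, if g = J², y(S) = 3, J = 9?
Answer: 8316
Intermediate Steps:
g = 81 (g = 9² = 81)
(y(3) + g)*99 = (3 + 81)*99 = 84*99 = 8316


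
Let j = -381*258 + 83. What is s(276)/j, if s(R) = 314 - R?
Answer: -38/98215 ≈ -0.00038691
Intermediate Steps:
j = -98215 (j = -98298 + 83 = -98215)
s(276)/j = (314 - 1*276)/(-98215) = (314 - 276)*(-1/98215) = 38*(-1/98215) = -38/98215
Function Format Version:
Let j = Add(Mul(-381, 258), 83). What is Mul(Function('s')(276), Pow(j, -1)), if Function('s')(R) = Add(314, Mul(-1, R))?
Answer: Rational(-38, 98215) ≈ -0.00038691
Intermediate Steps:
j = -98215 (j = Add(-98298, 83) = -98215)
Mul(Function('s')(276), Pow(j, -1)) = Mul(Add(314, Mul(-1, 276)), Pow(-98215, -1)) = Mul(Add(314, -276), Rational(-1, 98215)) = Mul(38, Rational(-1, 98215)) = Rational(-38, 98215)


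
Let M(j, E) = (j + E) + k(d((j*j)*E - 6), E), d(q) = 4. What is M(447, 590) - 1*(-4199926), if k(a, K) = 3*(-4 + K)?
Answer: 4202721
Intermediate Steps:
k(a, K) = -12 + 3*K
M(j, E) = -12 + j + 4*E (M(j, E) = (j + E) + (-12 + 3*E) = (E + j) + (-12 + 3*E) = -12 + j + 4*E)
M(447, 590) - 1*(-4199926) = (-12 + 447 + 4*590) - 1*(-4199926) = (-12 + 447 + 2360) + 4199926 = 2795 + 4199926 = 4202721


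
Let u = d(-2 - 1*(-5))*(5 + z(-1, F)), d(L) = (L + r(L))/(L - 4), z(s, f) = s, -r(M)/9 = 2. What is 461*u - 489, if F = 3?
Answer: 27171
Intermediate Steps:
r(M) = -18 (r(M) = -9*2 = -18)
d(L) = (-18 + L)/(-4 + L) (d(L) = (L - 18)/(L - 4) = (-18 + L)/(-4 + L))
u = 60 (u = ((-18 + (-2 - 1*(-5)))/(-4 + (-2 - 1*(-5))))*(5 - 1) = ((-18 + (-2 + 5))/(-4 + (-2 + 5)))*4 = ((-18 + 3)/(-4 + 3))*4 = (-15/(-1))*4 = -1*(-15)*4 = 15*4 = 60)
461*u - 489 = 461*60 - 489 = 27660 - 489 = 27171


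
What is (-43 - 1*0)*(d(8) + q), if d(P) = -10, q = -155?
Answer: 7095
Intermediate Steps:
(-43 - 1*0)*(d(8) + q) = (-43 - 1*0)*(-10 - 155) = (-43 + 0)*(-165) = -43*(-165) = 7095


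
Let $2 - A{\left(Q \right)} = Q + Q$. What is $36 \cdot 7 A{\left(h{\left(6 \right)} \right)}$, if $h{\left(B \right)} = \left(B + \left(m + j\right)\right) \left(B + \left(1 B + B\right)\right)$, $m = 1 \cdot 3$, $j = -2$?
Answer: $-63000$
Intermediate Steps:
$m = 3$
$h{\left(B \right)} = 3 B \left(1 + B\right)$ ($h{\left(B \right)} = \left(B + \left(3 - 2\right)\right) \left(B + \left(1 B + B\right)\right) = \left(B + 1\right) \left(B + \left(B + B\right)\right) = \left(1 + B\right) \left(B + 2 B\right) = \left(1 + B\right) 3 B = 3 B \left(1 + B\right)$)
$A{\left(Q \right)} = 2 - 2 Q$ ($A{\left(Q \right)} = 2 - \left(Q + Q\right) = 2 - 2 Q$)
$36 \cdot 7 A{\left(h{\left(6 \right)} \right)} = 36 \cdot 7 \left(2 - 2 \cdot 3 \cdot 6 \left(1 + 6\right)\right) = 252 \left(2 - 2 \cdot 3 \cdot 6 \cdot 7\right) = 252 \left(2 - 252\right) = 252 \left(-250\right) = -63000$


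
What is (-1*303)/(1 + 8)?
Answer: -101/3 ≈ -33.667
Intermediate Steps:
(-1*303)/(1 + 8) = -303/9 = (1/9)*(-303) = -101/3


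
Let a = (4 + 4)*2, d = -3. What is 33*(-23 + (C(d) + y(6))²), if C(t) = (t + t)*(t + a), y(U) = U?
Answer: 170313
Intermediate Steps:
a = 16 (a = 8*2 = 16)
C(t) = 2*t*(16 + t) (C(t) = (t + t)*(t + 16) = (2*t)*(16 + t) = 2*t*(16 + t))
33*(-23 + (C(d) + y(6))²) = 33*(-23 + (2*(-3)*(16 - 3) + 6)²) = 33*(-23 + (2*(-3)*13 + 6)²) = 33*(-23 + (-78 + 6)²) = 33*(-23 + (-72)²) = 33*(-23 + 5184) = 33*5161 = 170313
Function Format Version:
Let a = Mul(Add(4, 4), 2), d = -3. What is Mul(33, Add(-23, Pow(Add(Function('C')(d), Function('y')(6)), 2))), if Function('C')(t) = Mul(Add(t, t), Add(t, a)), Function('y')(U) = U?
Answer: 170313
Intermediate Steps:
a = 16 (a = Mul(8, 2) = 16)
Function('C')(t) = Mul(2, t, Add(16, t)) (Function('C')(t) = Mul(Add(t, t), Add(t, 16)) = Mul(Mul(2, t), Add(16, t)) = Mul(2, t, Add(16, t)))
Mul(33, Add(-23, Pow(Add(Function('C')(d), Function('y')(6)), 2))) = Mul(33, Add(-23, Pow(Add(Mul(2, -3, Add(16, -3)), 6), 2))) = Mul(33, Add(-23, Pow(Add(Mul(2, -3, 13), 6), 2))) = Mul(33, Add(-23, Pow(Add(-78, 6), 2))) = Mul(33, Add(-23, Pow(-72, 2))) = Mul(33, Add(-23, 5184)) = Mul(33, 5161) = 170313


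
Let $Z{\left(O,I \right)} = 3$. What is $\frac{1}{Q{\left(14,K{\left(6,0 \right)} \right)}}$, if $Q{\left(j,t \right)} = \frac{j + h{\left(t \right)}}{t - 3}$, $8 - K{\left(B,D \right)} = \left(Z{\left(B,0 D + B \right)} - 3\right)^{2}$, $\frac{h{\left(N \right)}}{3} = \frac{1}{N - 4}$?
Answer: $\frac{20}{59} \approx 0.33898$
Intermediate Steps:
$h{\left(N \right)} = \frac{3}{-4 + N}$ ($h{\left(N \right)} = \frac{3}{N - 4} = \frac{3}{-4 + N}$)
$K{\left(B,D \right)} = 8$ ($K{\left(B,D \right)} = 8 - \left(3 - 3\right)^{2} = 8 - 0^{2} = 8 - 0 = 8 + 0 = 8$)
$Q{\left(j,t \right)} = \frac{j + \frac{3}{-4 + t}}{-3 + t}$ ($Q{\left(j,t \right)} = \frac{j + \frac{3}{-4 + t}}{t - 3} = \frac{j + \frac{3}{-4 + t}}{-3 + t}$)
$\frac{1}{Q{\left(14,K{\left(6,0 \right)} \right)}} = \frac{1}{\frac{1}{-4 + 8} \frac{1}{-3 + 8} \left(3 + 14 \left(-4 + 8\right)\right)} = \frac{1}{\frac{1}{4} \cdot \frac{1}{5} \left(3 + 14 \cdot 4\right)} = \frac{1}{\frac{1}{4} \cdot \frac{1}{5} \left(3 + 56\right)} = \frac{1}{\frac{1}{4} \cdot \frac{1}{5} \cdot 59} = \frac{1}{\frac{59}{20}} = \frac{20}{59}$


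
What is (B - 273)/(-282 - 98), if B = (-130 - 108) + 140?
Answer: 371/380 ≈ 0.97632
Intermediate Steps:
B = -98 (B = -238 + 140 = -98)
(B - 273)/(-282 - 98) = (-98 - 273)/(-282 - 98) = -371/(-380) = -371*(-1/380) = 371/380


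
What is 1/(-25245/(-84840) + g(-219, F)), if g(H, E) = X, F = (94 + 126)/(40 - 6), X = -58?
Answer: -5656/326365 ≈ -0.017330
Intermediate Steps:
F = 110/17 (F = 220/34 = 220*(1/34) = 110/17 ≈ 6.4706)
g(H, E) = -58
1/(-25245/(-84840) + g(-219, F)) = 1/(-25245/(-84840) - 58) = 1/(-25245*(-1/84840) - 58) = 1/(1683/5656 - 58) = 1/(-326365/5656) = -5656/326365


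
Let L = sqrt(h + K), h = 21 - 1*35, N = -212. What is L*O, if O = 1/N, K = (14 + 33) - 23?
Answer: -sqrt(10)/212 ≈ -0.014916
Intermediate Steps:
h = -14 (h = 21 - 35 = -14)
K = 24 (K = 47 - 23 = 24)
L = sqrt(10) (L = sqrt(-14 + 24) = sqrt(10) ≈ 3.1623)
O = -1/212 (O = 1/(-212) = -1/212 ≈ -0.0047170)
L*O = sqrt(10)*(-1/212) = -sqrt(10)/212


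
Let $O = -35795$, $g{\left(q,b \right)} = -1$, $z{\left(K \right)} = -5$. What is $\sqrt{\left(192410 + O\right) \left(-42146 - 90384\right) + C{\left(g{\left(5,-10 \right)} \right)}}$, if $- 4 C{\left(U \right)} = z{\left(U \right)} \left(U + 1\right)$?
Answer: $5 i \sqrt{830247438} \approx 1.4407 \cdot 10^{5} i$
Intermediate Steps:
$C{\left(U \right)} = \frac{5}{4} + \frac{5 U}{4}$ ($C{\left(U \right)} = - \frac{\left(-5\right) \left(U + 1\right)}{4} = - \frac{\left(-5\right) \left(1 + U\right)}{4} = - \frac{-5 - 5 U}{4} = \frac{5}{4} + \frac{5 U}{4}$)
$\sqrt{\left(192410 + O\right) \left(-42146 - 90384\right) + C{\left(g{\left(5,-10 \right)} \right)}} = \sqrt{\left(192410 - 35795\right) \left(-42146 - 90384\right) + \left(\frac{5}{4} + \frac{5}{4} \left(-1\right)\right)} = \sqrt{156615 \left(-132530\right) + \left(\frac{5}{4} - \frac{5}{4}\right)} = \sqrt{-20756185950 + 0} = \sqrt{-20756185950} = 5 i \sqrt{830247438}$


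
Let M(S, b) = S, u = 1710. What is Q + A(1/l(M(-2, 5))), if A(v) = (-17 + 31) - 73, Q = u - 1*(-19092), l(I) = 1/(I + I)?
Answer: 20743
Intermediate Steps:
l(I) = 1/(2*I)
Q = 20802 (Q = 1710 - 1*(-19092) = 1710 + 19092 = 20802)
A(v) = -59 (A(v) = 14 - 73 = -59)
Q + A(1/l(M(-2, 5))) = 20802 - 59 = 20743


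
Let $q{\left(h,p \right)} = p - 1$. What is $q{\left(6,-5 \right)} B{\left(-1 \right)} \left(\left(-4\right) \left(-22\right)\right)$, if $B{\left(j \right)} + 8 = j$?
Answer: $4752$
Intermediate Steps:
$q{\left(h,p \right)} = -1 + p$
$B{\left(j \right)} = -8 + j$
$q{\left(6,-5 \right)} B{\left(-1 \right)} \left(\left(-4\right) \left(-22\right)\right) = \left(-1 - 5\right) \left(-8 - 1\right) \left(\left(-4\right) \left(-22\right)\right) = \left(-6\right) \left(-9\right) 88 = 54 \cdot 88 = 4752$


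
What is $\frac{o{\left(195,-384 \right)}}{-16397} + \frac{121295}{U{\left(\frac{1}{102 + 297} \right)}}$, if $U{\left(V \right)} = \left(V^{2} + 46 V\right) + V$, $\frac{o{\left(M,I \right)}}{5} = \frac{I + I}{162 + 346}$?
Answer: $\frac{40212105011732445}{39053685926} \approx 1.0297 \cdot 10^{6}$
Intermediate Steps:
$o{\left(M,I \right)} = \frac{5 I}{254}$ ($o{\left(M,I \right)} = 5 \frac{I + I}{162 + 346} = 5 \frac{2 I}{508} = 5 \cdot 2 I \frac{1}{508} = 5 \frac{I}{254} = \frac{5 I}{254}$)
$U{\left(V \right)} = V^{2} + 47 V$
$\frac{o{\left(195,-384 \right)}}{-16397} + \frac{121295}{U{\left(\frac{1}{102 + 297} \right)}} = \frac{\frac{5}{254} \left(-384\right)}{-16397} + \frac{121295}{\frac{1}{102 + 297} \left(47 + \frac{1}{102 + 297}\right)} = \left(- \frac{960}{127}\right) \left(- \frac{1}{16397}\right) + \frac{121295}{\frac{1}{399} \left(47 + \frac{1}{399}\right)} = \frac{960}{2082419} + \frac{121295}{\frac{1}{399} \left(47 + \frac{1}{399}\right)} = \frac{960}{2082419} + \frac{121295}{\frac{1}{399} \cdot \frac{18754}{399}} = \frac{960}{2082419} + \frac{121295}{\frac{18754}{159201}} = \frac{960}{2082419} + 121295 \cdot \frac{159201}{18754} = \frac{960}{2082419} + \frac{19310285295}{18754} = \frac{40212105011732445}{39053685926}$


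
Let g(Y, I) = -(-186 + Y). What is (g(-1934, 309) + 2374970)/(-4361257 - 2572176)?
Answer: -2377090/6933433 ≈ -0.34284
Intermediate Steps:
g(Y, I) = 186 - Y
(g(-1934, 309) + 2374970)/(-4361257 - 2572176) = ((186 - 1*(-1934)) + 2374970)/(-4361257 - 2572176) = ((186 + 1934) + 2374970)/(-6933433) = (2120 + 2374970)*(-1/6933433) = 2377090*(-1/6933433) = -2377090/6933433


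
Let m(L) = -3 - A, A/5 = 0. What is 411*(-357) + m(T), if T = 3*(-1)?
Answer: -146730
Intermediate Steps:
A = 0 (A = 5*0 = 0)
T = -3
m(L) = -3 (m(L) = -3 - 1*0 = -3 + 0 = -3)
411*(-357) + m(T) = 411*(-357) - 3 = -146727 - 3 = -146730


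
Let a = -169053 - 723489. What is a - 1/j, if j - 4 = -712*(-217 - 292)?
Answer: -323467931305/362412 ≈ -8.9254e+5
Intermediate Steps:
a = -892542
j = 362412 (j = 4 - 712*(-217 - 292) = 4 - 712*(-509) = 4 + 362408 = 362412)
a - 1/j = -892542 - 1/362412 = -323467931305/362412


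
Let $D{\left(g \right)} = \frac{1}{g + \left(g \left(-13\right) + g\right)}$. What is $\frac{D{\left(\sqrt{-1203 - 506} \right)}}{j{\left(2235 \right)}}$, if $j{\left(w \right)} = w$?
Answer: $\frac{i \sqrt{1709}}{42015765} \approx 9.8392 \cdot 10^{-7} i$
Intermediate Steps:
$D{\left(g \right)} = - \frac{1}{11 g}$ ($D{\left(g \right)} = \frac{1}{g + \left(- 13 g + g\right)} = \frac{1}{g - 12 g} = \frac{1}{\left(-11\right) g} = - \frac{1}{11 g}$)
$\frac{D{\left(\sqrt{-1203 - 506} \right)}}{j{\left(2235 \right)}} = \frac{\left(- \frac{1}{11}\right) \frac{1}{\sqrt{-1203 - 506}}}{2235} = - \frac{1}{11 \sqrt{-1709}} \cdot \frac{1}{2235} = - \frac{1}{11 i \sqrt{1709}} \cdot \frac{1}{2235} = - \frac{\left(- \frac{1}{1709}\right) i \sqrt{1709}}{11} \cdot \frac{1}{2235} = \frac{i \sqrt{1709}}{18799} \cdot \frac{1}{2235} = \frac{i \sqrt{1709}}{42015765}$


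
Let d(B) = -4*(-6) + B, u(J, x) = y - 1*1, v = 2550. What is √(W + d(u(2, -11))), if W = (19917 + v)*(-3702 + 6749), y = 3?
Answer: 5*√2738279 ≈ 8273.9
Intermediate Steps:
u(J, x) = 2 (u(J, x) = 3 - 1*1 = 3 - 1 = 2)
d(B) = 24 + B
W = 68456949 (W = (19917 + 2550)*(-3702 + 6749) = 22467*3047 = 68456949)
√(W + d(u(2, -11))) = √(68456949 + (24 + 2)) = √(68456949 + 26) = √68456975 = 5*√2738279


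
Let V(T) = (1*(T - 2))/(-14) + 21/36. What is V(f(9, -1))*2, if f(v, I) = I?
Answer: 67/42 ≈ 1.5952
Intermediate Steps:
V(T) = 61/84 - T/14 (V(T) = (1*(-2 + T))*(-1/14) + 21*(1/36) = (-2 + T)*(-1/14) + 7/12 = (1/7 - T/14) + 7/12 = 61/84 - T/14)
V(f(9, -1))*2 = (61/84 - 1/14*(-1))*2 = (61/84 + 1/14)*2 = (67/84)*2 = 67/42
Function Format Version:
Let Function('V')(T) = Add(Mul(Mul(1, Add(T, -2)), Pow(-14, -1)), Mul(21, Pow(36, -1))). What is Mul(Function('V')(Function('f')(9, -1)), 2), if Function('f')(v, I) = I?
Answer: Rational(67, 42) ≈ 1.5952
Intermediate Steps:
Function('V')(T) = Add(Rational(61, 84), Mul(Rational(-1, 14), T)) (Function('V')(T) = Add(Mul(Mul(1, Add(-2, T)), Rational(-1, 14)), Mul(21, Rational(1, 36))) = Add(Mul(Add(-2, T), Rational(-1, 14)), Rational(7, 12)) = Add(Add(Rational(1, 7), Mul(Rational(-1, 14), T)), Rational(7, 12)) = Add(Rational(61, 84), Mul(Rational(-1, 14), T)))
Mul(Function('V')(Function('f')(9, -1)), 2) = Mul(Add(Rational(61, 84), Mul(Rational(-1, 14), -1)), 2) = Mul(Add(Rational(61, 84), Rational(1, 14)), 2) = Mul(Rational(67, 84), 2) = Rational(67, 42)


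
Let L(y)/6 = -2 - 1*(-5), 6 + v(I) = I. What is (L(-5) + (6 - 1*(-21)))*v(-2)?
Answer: -360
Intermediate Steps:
v(I) = -6 + I
L(y) = 18 (L(y) = 6*(-2 - 1*(-5)) = 6*(-2 + 5) = 6*3 = 18)
(L(-5) + (6 - 1*(-21)))*v(-2) = (18 + (6 - 1*(-21)))*(-6 - 2) = (18 + (6 + 21))*(-8) = (18 + 27)*(-8) = 45*(-8) = -360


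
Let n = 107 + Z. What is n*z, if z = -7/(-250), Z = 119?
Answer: 791/125 ≈ 6.3280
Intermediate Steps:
n = 226 (n = 107 + 119 = 226)
z = 7/250 (z = -7*(-1/250) = 7/250 ≈ 0.028000)
n*z = 226*(7/250) = 791/125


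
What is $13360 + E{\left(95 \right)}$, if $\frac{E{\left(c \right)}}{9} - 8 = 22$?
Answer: $13630$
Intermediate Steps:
$E{\left(c \right)} = 270$ ($E{\left(c \right)} = 72 + 9 \cdot 22 = 72 + 198 = 270$)
$13360 + E{\left(95 \right)} = 13360 + 270 = 13630$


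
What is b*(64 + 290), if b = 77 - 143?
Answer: -23364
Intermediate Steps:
b = -66
b*(64 + 290) = -66*(64 + 290) = -66*354 = -23364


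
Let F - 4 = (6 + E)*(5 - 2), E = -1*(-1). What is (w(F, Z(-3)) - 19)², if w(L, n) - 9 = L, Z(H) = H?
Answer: 225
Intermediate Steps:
E = 1
F = 25 (F = 4 + (6 + 1)*(5 - 2) = 4 + 7*3 = 4 + 21 = 25)
w(L, n) = 9 + L
(w(F, Z(-3)) - 19)² = ((9 + 25) - 19)² = (34 - 19)² = 15² = 225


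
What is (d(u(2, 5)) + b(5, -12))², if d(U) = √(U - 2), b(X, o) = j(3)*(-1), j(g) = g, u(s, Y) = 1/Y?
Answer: 36/5 - 18*I*√5/5 ≈ 7.2 - 8.0499*I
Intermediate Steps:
b(X, o) = -3 (b(X, o) = 3*(-1) = -3)
d(U) = √(-2 + U)
(d(u(2, 5)) + b(5, -12))² = (√(-2 + 1/5) - 3)² = (√(-2 + ⅕) - 3)² = (√(-9/5) - 3)² = (3*I*√5/5 - 3)² = (-3 + 3*I*√5/5)²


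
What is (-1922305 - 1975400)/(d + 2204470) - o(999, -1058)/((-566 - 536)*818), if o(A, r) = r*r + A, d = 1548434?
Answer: 57590264981/281916897512 ≈ 0.20428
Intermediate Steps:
o(A, r) = A + r**2 (o(A, r) = r**2 + A = A + r**2)
(-1922305 - 1975400)/(d + 2204470) - o(999, -1058)/((-566 - 536)*818) = (-1922305 - 1975400)/(1548434 + 2204470) - (999 + (-1058)**2)/((-566 - 536)*818) = -3897705/3752904 - (999 + 1119364)/((-1102*818)) = -3897705*1/3752904 - 1120363/(-901436) = -1299235/1250968 - 1120363*(-1)/901436 = -1299235/1250968 - 1*(-1120363/901436) = -1299235/1250968 + 1120363/901436 = 57590264981/281916897512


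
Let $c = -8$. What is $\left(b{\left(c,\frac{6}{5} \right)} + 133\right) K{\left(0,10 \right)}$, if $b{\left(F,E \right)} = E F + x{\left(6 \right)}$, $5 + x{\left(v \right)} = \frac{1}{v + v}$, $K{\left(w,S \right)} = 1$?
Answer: $\frac{7109}{60} \approx 118.48$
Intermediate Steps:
$x{\left(v \right)} = -5 + \frac{1}{2 v}$ ($x{\left(v \right)} = -5 + \frac{1}{v + v} = -5 + \frac{1}{2 v}$)
$b{\left(F,E \right)} = - \frac{59}{12} + E F$ ($b{\left(F,E \right)} = E F - \left(5 - \frac{1}{2 \cdot 6}\right) = E F + \left(-5 + \frac{1}{2} \cdot \frac{1}{6}\right) = E F + \left(-5 + \frac{1}{12}\right) = E F - \frac{59}{12} = - \frac{59}{12} + E F$)
$\left(b{\left(c,\frac{6}{5} \right)} + 133\right) K{\left(0,10 \right)} = \left(\left(- \frac{59}{12} + \frac{6}{5} \left(-8\right)\right) + 133\right) 1 = \left(\left(- \frac{59}{12} - \frac{48}{5}\right) + 133\right) 1 = \left(- \frac{871}{60} + 133\right) 1 = \frac{7109}{60} \cdot 1 = \frac{7109}{60}$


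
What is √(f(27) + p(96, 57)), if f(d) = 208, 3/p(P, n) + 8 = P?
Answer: √402754/44 ≈ 14.423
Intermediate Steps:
p(P, n) = 3/(-8 + P)
√(f(27) + p(96, 57)) = √(208 + 3/(-8 + 96)) = √(208 + 3/88) = √(18307/88) = √402754/44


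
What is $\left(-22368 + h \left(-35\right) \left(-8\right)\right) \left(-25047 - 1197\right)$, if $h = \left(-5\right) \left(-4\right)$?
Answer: $440059392$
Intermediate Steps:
$h = 20$
$\left(-22368 + h \left(-35\right) \left(-8\right)\right) \left(-25047 - 1197\right) = \left(-22368 + 20 \left(-35\right) \left(-8\right)\right) \left(-25047 - 1197\right) = \left(-22368 - -5600\right) \left(-26244\right) = \left(-22368 + 5600\right) \left(-26244\right) = \left(-16768\right) \left(-26244\right) = 440059392$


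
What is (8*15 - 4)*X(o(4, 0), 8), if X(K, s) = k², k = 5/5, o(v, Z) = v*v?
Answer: 116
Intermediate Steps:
o(v, Z) = v²
k = 1 (k = 5*(⅕) = 1)
X(K, s) = 1 (X(K, s) = 1² = 1)
(8*15 - 4)*X(o(4, 0), 8) = (8*15 - 4)*1 = (120 - 4)*1 = 116*1 = 116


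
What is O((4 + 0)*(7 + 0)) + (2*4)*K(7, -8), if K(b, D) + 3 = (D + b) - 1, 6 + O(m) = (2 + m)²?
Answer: 854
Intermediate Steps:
O(m) = -6 + (2 + m)²
K(b, D) = -4 + D + b (K(b, D) = -3 + ((D + b) - 1) = -3 + (-1 + D + b) = -4 + D + b)
O((4 + 0)*(7 + 0)) + (2*4)*K(7, -8) = (-6 + (2 + (4 + 0)*(7 + 0))²) + (2*4)*(-4 - 8 + 7) = (-6 + (2 + 4*7)²) + 8*(-5) = (-6 + (2 + 28)²) - 40 = (-6 + 30²) - 40 = (-6 + 900) - 40 = 894 - 40 = 854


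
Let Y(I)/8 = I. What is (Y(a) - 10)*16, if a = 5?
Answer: 480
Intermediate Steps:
Y(I) = 8*I
(Y(a) - 10)*16 = (8*5 - 10)*16 = (40 - 10)*16 = 30*16 = 480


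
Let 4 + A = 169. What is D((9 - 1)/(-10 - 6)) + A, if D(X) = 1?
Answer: 166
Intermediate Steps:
A = 165 (A = -4 + 169 = 165)
D((9 - 1)/(-10 - 6)) + A = 1 + 165 = 166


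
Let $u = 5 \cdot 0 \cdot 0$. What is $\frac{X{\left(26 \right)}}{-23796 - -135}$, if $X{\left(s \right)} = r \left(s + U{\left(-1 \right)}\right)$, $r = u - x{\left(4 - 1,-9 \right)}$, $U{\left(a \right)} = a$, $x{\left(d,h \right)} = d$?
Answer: $\frac{25}{7887} \approx 0.0031698$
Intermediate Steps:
$u = 0$ ($u = 0 \cdot 0 = 0$)
$r = -3$ ($r = 0 - \left(4 - 1\right) = 0 - 3 = -3$)
$X{\left(s \right)} = 3 - 3 s$ ($X{\left(s \right)} = - 3 \left(s - 1\right) = - 3 \left(-1 + s\right) = 3 - 3 s$)
$\frac{X{\left(26 \right)}}{-23796 - -135} = \frac{3 - 78}{-23796 - -135} = \frac{3 - 78}{-23796 + 135} = - \frac{75}{-23661} = \left(-75\right) \left(- \frac{1}{23661}\right) = \frac{25}{7887}$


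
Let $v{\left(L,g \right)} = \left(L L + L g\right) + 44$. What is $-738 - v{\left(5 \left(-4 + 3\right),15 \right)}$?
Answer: $-732$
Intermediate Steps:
$v{\left(L,g \right)} = 44 + L^{2} + L g$ ($v{\left(L,g \right)} = \left(L^{2} + L g\right) + 44 = 44 + L^{2} + L g$)
$-738 - v{\left(5 \left(-4 + 3\right),15 \right)} = -738 - \left(44 + \left(5 \left(-4 + 3\right)\right)^{2} + 5 \left(-4 + 3\right) 15\right) = -738 - \left(44 + \left(5 \left(-1\right)\right)^{2} + 5 \left(-1\right) 15\right) = -738 - \left(44 + \left(-5\right)^{2} - 75\right) = -738 - \left(44 + 25 - 75\right) = -738 - -6 = -738 + 6 = -732$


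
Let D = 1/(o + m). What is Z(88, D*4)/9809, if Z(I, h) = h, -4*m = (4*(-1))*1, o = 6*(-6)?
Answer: -4/343315 ≈ -1.1651e-5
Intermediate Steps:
o = -36
m = 1 (m = -4*(-1)/4 = -(-1) = -¼*(-4) = 1)
D = -1/35 (D = 1/(-36 + 1) = 1/(-35) = -1/35 ≈ -0.028571)
Z(88, D*4)/9809 = -1/35*4/9809 = -4/35*1/9809 = -4/343315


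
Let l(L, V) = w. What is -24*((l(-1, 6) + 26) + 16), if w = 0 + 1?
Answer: -1032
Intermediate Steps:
w = 1
l(L, V) = 1
-24*((l(-1, 6) + 26) + 16) = -24*((1 + 26) + 16) = -24*(27 + 16) = -24*43 = -1032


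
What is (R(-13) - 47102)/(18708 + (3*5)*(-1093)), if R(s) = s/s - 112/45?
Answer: -2119657/104085 ≈ -20.365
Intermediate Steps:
R(s) = -67/45 (R(s) = 1 - 112*1/45 = 1 - 112/45 = -67/45)
(R(-13) - 47102)/(18708 + (3*5)*(-1093)) = (-67/45 - 47102)/(18708 + (3*5)*(-1093)) = -2119657/(45*(18708 + 15*(-1093))) = -2119657/(45*(18708 - 16395)) = -2119657/45/2313 = -2119657/45*1/2313 = -2119657/104085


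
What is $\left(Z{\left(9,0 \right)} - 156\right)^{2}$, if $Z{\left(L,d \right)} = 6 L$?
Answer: $10404$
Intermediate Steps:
$\left(Z{\left(9,0 \right)} - 156\right)^{2} = \left(6 \cdot 9 - 156\right)^{2} = \left(54 - 156\right)^{2} = \left(-102\right)^{2} = 10404$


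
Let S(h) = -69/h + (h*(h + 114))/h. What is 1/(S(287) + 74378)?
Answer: 287/21461504 ≈ 1.3373e-5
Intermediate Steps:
S(h) = 114 + h - 69/h (S(h) = -69/h + (h*(114 + h))/h = -69/h + (114 + h) = 114 + h - 69/h)
1/(S(287) + 74378) = 1/((114 + 287 - 69/287) + 74378) = 1/(115018/287 + 74378) = 1/(21461504/287) = 287/21461504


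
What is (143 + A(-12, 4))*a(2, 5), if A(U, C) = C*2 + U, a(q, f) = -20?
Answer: -2780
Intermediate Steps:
A(U, C) = U + 2*C (A(U, C) = 2*C + U = U + 2*C)
(143 + A(-12, 4))*a(2, 5) = (143 + (-12 + 2*4))*(-20) = (143 + (-12 + 8))*(-20) = (143 - 4)*(-20) = 139*(-20) = -2780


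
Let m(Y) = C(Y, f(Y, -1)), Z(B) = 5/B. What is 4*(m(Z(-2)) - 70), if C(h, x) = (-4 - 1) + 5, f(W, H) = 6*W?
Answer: -280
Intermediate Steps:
C(h, x) = 0 (C(h, x) = -5 + 5 = 0)
m(Y) = 0
4*(m(Z(-2)) - 70) = 4*(0 - 70) = 4*(-70) = -280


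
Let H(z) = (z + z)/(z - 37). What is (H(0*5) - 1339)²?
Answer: 1792921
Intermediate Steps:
H(z) = 2*z/(-37 + z) (H(z) = (2*z)/(-37 + z) = 2*z/(-37 + z))
(H(0*5) - 1339)² = (2*(0*5)/(-37 + 0*5) - 1339)² = (2*0/(-37 + 0) - 1339)² = (2*0/(-37) - 1339)² = (2*0*(-1/37) - 1339)² = (0 - 1339)² = (-1339)² = 1792921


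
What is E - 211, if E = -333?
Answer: -544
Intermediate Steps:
E - 211 = -333 - 211 = -544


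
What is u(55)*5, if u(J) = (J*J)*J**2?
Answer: 45753125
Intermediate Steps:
u(J) = J**4 (u(J) = J**2*J**2 = J**4)
u(55)*5 = 55**4*5 = 9150625*5 = 45753125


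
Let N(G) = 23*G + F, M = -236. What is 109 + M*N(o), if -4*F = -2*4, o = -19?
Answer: 102769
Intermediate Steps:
F = 2 (F = -(-1)*4/2 = -¼*(-8) = 2)
N(G) = 2 + 23*G (N(G) = 23*G + 2 = 2 + 23*G)
109 + M*N(o) = 109 - 236*(2 + 23*(-19)) = 109 - 236*(2 - 437) = 109 - 236*(-435) = 109 + 102660 = 102769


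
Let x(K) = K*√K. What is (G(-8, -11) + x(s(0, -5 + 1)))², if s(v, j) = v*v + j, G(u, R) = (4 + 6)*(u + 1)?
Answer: 4836 + 1120*I ≈ 4836.0 + 1120.0*I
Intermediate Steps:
G(u, R) = 10 + 10*u (G(u, R) = 10*(1 + u) = 10 + 10*u)
s(v, j) = j + v² (s(v, j) = v² + j = j + v²)
x(K) = K^(3/2)
(G(-8, -11) + x(s(0, -5 + 1)))² = ((10 + 10*(-8)) + ((-5 + 1) + 0²)^(3/2))² = ((10 - 80) + (-4 + 0)^(3/2))² = (-70 + (-4)^(3/2))² = (-70 - 8*I)²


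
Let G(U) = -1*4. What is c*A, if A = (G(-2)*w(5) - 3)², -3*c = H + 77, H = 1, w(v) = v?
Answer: -13754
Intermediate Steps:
G(U) = -4
c = -26 (c = -(1 + 77)/3 = -⅓*78 = -26)
A = 529 (A = (-4*5 - 3)² = (-20 - 3)² = (-23)² = 529)
c*A = -26*529 = -13754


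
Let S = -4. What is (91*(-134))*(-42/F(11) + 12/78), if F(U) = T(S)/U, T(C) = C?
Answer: -1410283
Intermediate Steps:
F(U) = -4/U
(91*(-134))*(-42/F(11) + 12/78) = (91*(-134))*(-42/((-4/11)) + 12/78) = -12194*(-42/((-4*1/11)) + 12*(1/78)) = -12194*(-42/(-4/11) + 2/13) = -12194*(-42*(-11/4) + 2/13) = -12194*(231/2 + 2/13) = -12194*3007/26 = -1410283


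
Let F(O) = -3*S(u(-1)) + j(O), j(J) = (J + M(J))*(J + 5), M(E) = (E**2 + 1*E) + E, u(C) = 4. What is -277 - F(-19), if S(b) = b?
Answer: 3991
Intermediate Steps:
M(E) = E**2 + 2*E (M(E) = (E**2 + E) + E = (E + E**2) + E = E**2 + 2*E)
j(J) = (5 + J)*(J + J*(2 + J)) (j(J) = (J + J*(2 + J))*(J + 5) = (J + J*(2 + J))*(5 + J) = (5 + J)*(J + J*(2 + J)))
F(O) = -12 + O*(15 + O**2 + 8*O) (F(O) = -3*4 + O*(15 + O**2 + 8*O) = -12 + O*(15 + O**2 + 8*O))
-277 - F(-19) = -277 - (-12 + (-19)**3 + 8*(-19)**2 + 15*(-19)) = -277 - (-12 - 6859 + 8*361 - 285) = -277 - (-12 - 6859 + 2888 - 285) = -277 - 1*(-4268) = -277 + 4268 = 3991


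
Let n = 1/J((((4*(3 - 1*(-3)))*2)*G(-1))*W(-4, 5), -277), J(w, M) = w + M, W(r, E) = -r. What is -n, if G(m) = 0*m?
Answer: 1/277 ≈ 0.0036101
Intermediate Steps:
G(m) = 0
J(w, M) = M + w
n = -1/277 (n = 1/(-277 + (((4*(3 - 1*(-3)))*2)*0)*(-1*(-4))) = 1/(-277 + (((4*(3 + 3))*2)*0)*4) = 1/(-277 + (((4*6)*2)*0)*4) = 1/(-277 + ((24*2)*0)*4) = 1/(-277 + (48*0)*4) = 1/(-277 + 0*4) = 1/(-277 + 0) = 1/(-277) = -1/277 ≈ -0.0036101)
-n = -1*(-1/277) = 1/277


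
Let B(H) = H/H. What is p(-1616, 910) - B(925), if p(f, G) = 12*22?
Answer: 263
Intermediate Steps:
p(f, G) = 264
B(H) = 1
p(-1616, 910) - B(925) = 264 - 1*1 = 264 - 1 = 263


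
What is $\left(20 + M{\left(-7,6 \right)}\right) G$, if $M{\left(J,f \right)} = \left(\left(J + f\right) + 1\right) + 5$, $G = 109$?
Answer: $2725$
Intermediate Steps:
$M{\left(J,f \right)} = 6 + J + f$ ($M{\left(J,f \right)} = \left(1 + J + f\right) + 5 = 6 + J + f$)
$\left(20 + M{\left(-7,6 \right)}\right) G = \left(20 + \left(6 - 7 + 6\right)\right) 109 = \left(20 + 5\right) 109 = 25 \cdot 109 = 2725$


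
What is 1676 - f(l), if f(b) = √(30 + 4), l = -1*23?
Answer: 1676 - √34 ≈ 1670.2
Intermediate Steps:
l = -23
f(b) = √34
1676 - f(l) = 1676 - √34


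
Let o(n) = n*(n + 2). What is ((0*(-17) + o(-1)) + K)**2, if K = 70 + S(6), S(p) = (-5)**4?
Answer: 481636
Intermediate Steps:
S(p) = 625
o(n) = n*(2 + n)
K = 695 (K = 70 + 625 = 695)
((0*(-17) + o(-1)) + K)**2 = ((0*(-17) - (2 - 1)) + 695)**2 = ((0 - 1*1) + 695)**2 = ((0 - 1) + 695)**2 = (-1 + 695)**2 = 694**2 = 481636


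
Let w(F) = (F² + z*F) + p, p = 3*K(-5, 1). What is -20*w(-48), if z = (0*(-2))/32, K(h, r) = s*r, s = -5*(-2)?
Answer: -46680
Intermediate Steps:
s = 10
K(h, r) = 10*r
p = 30 (p = 3*(10*1) = 3*10 = 30)
z = 0 (z = 0*(1/32) = 0)
w(F) = 30 + F² (w(F) = (F² + 0*F) + 30 = (F² + 0) + 30 = F² + 30 = 30 + F²)
-20*w(-48) = -20*(30 + (-48)²) = -20*(30 + 2304) = -20*2334 = -46680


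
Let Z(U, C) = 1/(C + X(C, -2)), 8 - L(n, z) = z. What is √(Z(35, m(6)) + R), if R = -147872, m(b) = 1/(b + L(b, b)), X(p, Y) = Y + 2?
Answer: 2*I*√36966 ≈ 384.53*I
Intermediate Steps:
L(n, z) = 8 - z
X(p, Y) = 2 + Y
m(b) = ⅛ (m(b) = 1/(b + (8 - b)) = 1/8 = ⅛)
Z(U, C) = 1/C (Z(U, C) = 1/(C + (2 - 2)) = 1/(C + 0) = 1/C)
√(Z(35, m(6)) + R) = √(1/(⅛) - 147872) = √(8 - 147872) = √(-147864) = 2*I*√36966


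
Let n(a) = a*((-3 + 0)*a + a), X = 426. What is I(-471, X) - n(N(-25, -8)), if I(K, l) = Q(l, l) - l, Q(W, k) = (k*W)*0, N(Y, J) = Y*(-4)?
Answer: 19574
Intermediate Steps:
N(Y, J) = -4*Y
Q(W, k) = 0 (Q(W, k) = (W*k)*0 = 0)
I(K, l) = -l (I(K, l) = 0 - l = -l)
n(a) = -2*a**2 (n(a) = a*(-3*a + a) = a*(-2*a) = -2*a**2)
I(-471, X) - n(N(-25, -8)) = -1*426 - (-2)*(-4*(-25))**2 = -426 - (-2)*100**2 = -426 - (-2)*10000 = -426 - 1*(-20000) = -426 + 20000 = 19574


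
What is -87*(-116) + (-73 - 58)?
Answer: 9961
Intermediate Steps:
-87*(-116) + (-73 - 58) = 10092 - 131 = 9961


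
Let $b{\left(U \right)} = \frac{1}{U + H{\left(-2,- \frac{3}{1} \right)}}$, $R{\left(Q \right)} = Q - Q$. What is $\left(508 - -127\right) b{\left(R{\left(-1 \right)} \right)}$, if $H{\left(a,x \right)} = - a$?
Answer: $\frac{635}{2} \approx 317.5$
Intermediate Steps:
$R{\left(Q \right)} = 0$
$b{\left(U \right)} = \frac{1}{2 + U}$ ($b{\left(U \right)} = \frac{1}{U - -2} = \frac{1}{U + 2} = \frac{1}{2 + U}$)
$\left(508 - -127\right) b{\left(R{\left(-1 \right)} \right)} = \frac{508 - -127}{2 + 0} = \frac{508 + 127}{2} = 635 \cdot \frac{1}{2} = \frac{635}{2}$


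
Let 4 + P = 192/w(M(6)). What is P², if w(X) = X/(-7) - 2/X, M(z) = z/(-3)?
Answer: 190096/9 ≈ 21122.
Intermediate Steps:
M(z) = -z/3 (M(z) = z*(-⅓) = -z/3)
w(X) = -2/X - X/7 (w(X) = X*(-⅐) - 2/X = -X/7 - 2/X = -2/X - X/7)
P = 436/3 (P = -4 + 192/(-2/((-⅓*6)) - (-1)*6/21) = -4 + 192/(-2/(-2) - ⅐*(-2)) = -4 + 192/(-2*(-½) + 2/7) = -4 + 192/(1 + 2/7) = -4 + 192/(9/7) = -4 + 192*(7/9) = -4 + 448/3 = 436/3 ≈ 145.33)
P² = (436/3)² = 190096/9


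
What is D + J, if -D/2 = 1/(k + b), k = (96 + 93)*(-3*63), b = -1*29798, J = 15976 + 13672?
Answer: 1942507314/65519 ≈ 29648.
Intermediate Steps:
J = 29648
b = -29798
k = -35721 (k = 189*(-189) = -35721)
D = 2/65519 (D = -2/(-35721 - 29798) = -2/(-65519) = -2*(-1/65519) = 2/65519 ≈ 3.0525e-5)
D + J = 2/65519 + 29648 = 1942507314/65519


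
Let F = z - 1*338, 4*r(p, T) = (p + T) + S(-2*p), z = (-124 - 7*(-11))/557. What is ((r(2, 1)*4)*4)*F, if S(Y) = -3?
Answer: 0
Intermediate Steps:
z = -47/557 (z = (-124 + 77)*(1/557) = -47*1/557 = -47/557 ≈ -0.084381)
r(p, T) = -3/4 + T/4 + p/4 (r(p, T) = ((p + T) - 3)/4 = ((T + p) - 3)/4 = (-3 + T + p)/4 = -3/4 + T/4 + p/4)
F = -188313/557 (F = -47/557 - 1*338 = -47/557 - 338 = -188313/557 ≈ -338.08)
((r(2, 1)*4)*4)*F = (((-3/4 + (1/4)*1 + (1/4)*2)*4)*4)*(-188313/557) = (((-3/4 + 1/4 + 1/2)*4)*4)*(-188313/557) = ((0*4)*4)*(-188313/557) = (0*4)*(-188313/557) = 0*(-188313/557) = 0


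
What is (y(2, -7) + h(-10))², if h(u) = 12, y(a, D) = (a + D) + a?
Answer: 81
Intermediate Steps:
y(a, D) = D + 2*a (y(a, D) = (D + a) + a = D + 2*a)
(y(2, -7) + h(-10))² = ((-7 + 2*2) + 12)² = ((-7 + 4) + 12)² = (-3 + 12)² = 9² = 81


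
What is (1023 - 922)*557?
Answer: 56257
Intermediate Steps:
(1023 - 922)*557 = 101*557 = 56257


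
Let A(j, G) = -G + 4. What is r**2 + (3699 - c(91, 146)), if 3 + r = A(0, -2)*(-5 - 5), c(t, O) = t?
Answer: 7577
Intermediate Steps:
A(j, G) = 4 - G
r = -63 (r = -3 + (4 - 1*(-2))*(-5 - 5) = -3 + (4 + 2)*(-10) = -3 + 6*(-10) = -3 - 60 = -63)
r**2 + (3699 - c(91, 146)) = (-63)**2 + (3699 - 1*91) = 3969 + (3699 - 91) = 3969 + 3608 = 7577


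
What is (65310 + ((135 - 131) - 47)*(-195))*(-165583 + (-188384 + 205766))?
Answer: -10921672695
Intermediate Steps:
(65310 + ((135 - 131) - 47)*(-195))*(-165583 + (-188384 + 205766)) = (65310 + (4 - 47)*(-195))*(-165583 + 17382) = (65310 - 43*(-195))*(-148201) = (65310 + 8385)*(-148201) = 73695*(-148201) = -10921672695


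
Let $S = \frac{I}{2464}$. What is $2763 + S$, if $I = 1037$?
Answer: $\frac{6809069}{2464} \approx 2763.4$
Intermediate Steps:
$S = \frac{1037}{2464} \approx 0.42086$
$2763 + S = 2763 + \frac{1037}{2464} = \frac{6809069}{2464}$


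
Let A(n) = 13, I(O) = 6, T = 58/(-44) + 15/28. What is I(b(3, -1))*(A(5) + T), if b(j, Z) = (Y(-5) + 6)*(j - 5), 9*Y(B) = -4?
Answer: 11289/154 ≈ 73.305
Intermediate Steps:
T = -241/308 (T = 58*(-1/44) + 15*(1/28) = -29/22 + 15/28 = -241/308 ≈ -0.78247)
Y(B) = -4/9 (Y(B) = (1/9)*(-4) = -4/9)
b(j, Z) = -250/9 + 50*j/9 (b(j, Z) = (-4/9 + 6)*(j - 5) = 50*(-5 + j)/9 = -250/9 + 50*j/9)
I(b(3, -1))*(A(5) + T) = 6*(13 - 241/308) = 6*(3763/308) = 11289/154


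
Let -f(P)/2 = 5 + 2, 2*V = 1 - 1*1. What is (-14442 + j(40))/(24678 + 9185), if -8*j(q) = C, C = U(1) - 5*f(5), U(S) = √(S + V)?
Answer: -115607/270904 ≈ -0.42675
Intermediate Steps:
V = 0 (V = (1 - 1*1)/2 = (1 - 1)/2 = (½)*0 = 0)
f(P) = -14 (f(P) = -2*(5 + 2) = -2*7 = -14)
U(S) = √S (U(S) = √(S + 0) = √S)
C = 71 (C = √1 - 5*(-14) = 1 + 70 = 71)
j(q) = -71/8 (j(q) = -⅛*71 = -71/8)
(-14442 + j(40))/(24678 + 9185) = (-14442 - 71/8)/(24678 + 9185) = -115607/8/33863 = -115607/8*1/33863 = -115607/270904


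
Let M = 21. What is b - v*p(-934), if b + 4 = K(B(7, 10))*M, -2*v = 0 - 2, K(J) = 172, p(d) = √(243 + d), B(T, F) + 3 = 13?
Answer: 3608 - I*√691 ≈ 3608.0 - 26.287*I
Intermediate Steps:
B(T, F) = 10 (B(T, F) = -3 + 13 = 10)
v = 1 (v = -(0 - 2)/2 = -½*(-2) = 1)
b = 3608 (b = -4 + 172*21 = -4 + 3612 = 3608)
b - v*p(-934) = 3608 - √(243 - 934) = 3608 - √(-691) = 3608 - I*√691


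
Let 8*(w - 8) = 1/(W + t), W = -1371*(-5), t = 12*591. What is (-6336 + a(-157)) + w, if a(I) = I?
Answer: -723570359/111576 ≈ -6485.0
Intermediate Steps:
t = 7092
W = 6855
w = 892609/111576 (w = 8 + 1/(8*(6855 + 7092)) = 8 + (⅛)/13947 = 8 + (⅛)*(1/13947) = 8 + 1/111576 = 892609/111576 ≈ 8.0000)
(-6336 + a(-157)) + w = (-6336 - 157) + 892609/111576 = -6493 + 892609/111576 = -723570359/111576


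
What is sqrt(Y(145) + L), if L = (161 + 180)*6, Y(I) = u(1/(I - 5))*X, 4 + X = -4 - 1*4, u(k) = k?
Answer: sqrt(2506245)/35 ≈ 45.232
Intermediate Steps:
X = -12 (X = -4 + (-4 - 1*4) = -4 + (-4 - 4) = -4 - 8 = -12)
Y(I) = -12/(-5 + I) (Y(I) = -12/(I - 5) = -12/(-5 + I))
L = 2046 (L = 341*6 = 2046)
sqrt(Y(145) + L) = sqrt(-12/(-5 + 145) + 2046) = sqrt(-12/140 + 2046) = sqrt(-12*1/140 + 2046) = sqrt(-3/35 + 2046) = sqrt(71607/35) = sqrt(2506245)/35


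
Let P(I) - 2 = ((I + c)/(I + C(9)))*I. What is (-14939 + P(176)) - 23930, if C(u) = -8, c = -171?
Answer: -816097/21 ≈ -38862.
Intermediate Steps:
P(I) = 2 + I*(-171 + I)/(-8 + I) (P(I) = 2 + ((I - 171)/(I - 8))*I = 2 + ((-171 + I)/(-8 + I))*I = 2 + I*(-171 + I)/(-8 + I))
(-14939 + P(176)) - 23930 = (-14939 + (-16 + 176² - 169*176)/(-8 + 176)) - 23930 = (-14939 + (-16 + 30976 - 29744)/168) - 23930 = (-14939 + (1/168)*1216) - 23930 = (-14939 + 152/21) - 23930 = -313567/21 - 23930 = -816097/21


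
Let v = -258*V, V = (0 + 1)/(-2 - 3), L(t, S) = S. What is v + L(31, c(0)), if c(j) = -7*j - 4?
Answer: 238/5 ≈ 47.600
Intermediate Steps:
c(j) = -4 - 7*j
V = -1/5 (V = 1/(-5) = 1*(-1/5) = -1/5 ≈ -0.20000)
v = 258/5 (v = -258*(-1/5) = 258/5 ≈ 51.600)
v + L(31, c(0)) = 258/5 + (-4 - 7*0) = 258/5 + (-4 + 0) = 258/5 - 4 = 238/5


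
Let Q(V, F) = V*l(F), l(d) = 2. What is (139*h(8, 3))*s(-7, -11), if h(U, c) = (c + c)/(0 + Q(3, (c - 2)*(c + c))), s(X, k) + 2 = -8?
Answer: -1390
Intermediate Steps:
s(X, k) = -10 (s(X, k) = -2 - 8 = -10)
Q(V, F) = 2*V (Q(V, F) = V*2 = 2*V)
h(U, c) = c/3 (h(U, c) = (c + c)/(0 + 2*3) = (2*c)/(0 + 6) = (2*c)/6 = (2*c)*(⅙) = c/3)
(139*h(8, 3))*s(-7, -11) = (139*((⅓)*3))*(-10) = (139*1)*(-10) = 139*(-10) = -1390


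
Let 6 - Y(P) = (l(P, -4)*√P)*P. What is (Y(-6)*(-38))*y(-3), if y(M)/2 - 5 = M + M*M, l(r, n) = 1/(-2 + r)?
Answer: -5016 + 627*I*√6 ≈ -5016.0 + 1535.8*I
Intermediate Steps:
Y(P) = 6 - P^(3/2)/(-2 + P) (Y(P) = 6 - √P/(-2 + P)*P = 6 - P^(3/2)/(-2 + P))
y(M) = 10 + 2*M + 2*M² (y(M) = 10 + 2*(M + M*M) = 10 + 2*(M + M²) = 10 + (2*M + 2*M²) = 10 + 2*M + 2*M²)
(Y(-6)*(-38))*y(-3) = (((-12 - (-6)^(3/2) + 6*(-6))/(-2 - 6))*(-38))*(10 + 2*(-3) + 2*(-3)²) = (((-12 - (-6)*I*√6 - 36)/(-8))*(-38))*(10 - 6 + 2*9) = (-(-12 + 6*I*√6 - 36)/8*(-38))*(10 - 6 + 18) = (-(-48 + 6*I*√6)/8*(-38))*22 = ((6 - 3*I*√6/4)*(-38))*22 = (-228 + 57*I*√6/2)*22 = -5016 + 627*I*√6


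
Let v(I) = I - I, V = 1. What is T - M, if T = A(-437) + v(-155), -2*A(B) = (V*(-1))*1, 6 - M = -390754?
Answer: -781519/2 ≈ -3.9076e+5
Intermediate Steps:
M = 390760 (M = 6 - 1*(-390754) = 6 + 390754 = 390760)
v(I) = 0
A(B) = ½ (A(B) = -1*(-1)/2 = -(-1)/2 = -½*(-1) = ½)
T = ½ (T = ½ + 0 = ½ ≈ 0.50000)
T - M = ½ - 1*390760 = ½ - 390760 = -781519/2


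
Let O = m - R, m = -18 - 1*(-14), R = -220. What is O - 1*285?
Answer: -69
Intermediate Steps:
m = -4 (m = -18 + 14 = -4)
O = 216 (O = -4 - 1*(-220) = -4 + 220 = 216)
O - 1*285 = 216 - 1*285 = 216 - 285 = -69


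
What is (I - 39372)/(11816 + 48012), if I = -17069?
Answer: -56441/59828 ≈ -0.94339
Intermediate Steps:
(I - 39372)/(11816 + 48012) = (-17069 - 39372)/(11816 + 48012) = -56441/59828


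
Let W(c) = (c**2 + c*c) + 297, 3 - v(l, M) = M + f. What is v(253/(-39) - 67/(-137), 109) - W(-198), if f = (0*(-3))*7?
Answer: -78811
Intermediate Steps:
f = 0 (f = 0*7 = 0)
v(l, M) = 3 - M (v(l, M) = 3 - (M + 0) = 3 - M)
W(c) = 297 + 2*c**2 (W(c) = (c**2 + c**2) + 297 = 2*c**2 + 297 = 297 + 2*c**2)
v(253/(-39) - 67/(-137), 109) - W(-198) = (3 - 1*109) - (297 + 2*(-198)**2) = (3 - 109) - (297 + 2*39204) = -106 - (297 + 78408) = -106 - 1*78705 = -106 - 78705 = -78811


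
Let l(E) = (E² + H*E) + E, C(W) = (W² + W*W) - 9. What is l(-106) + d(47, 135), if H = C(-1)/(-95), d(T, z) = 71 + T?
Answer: 1067818/95 ≈ 11240.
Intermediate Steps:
C(W) = -9 + 2*W² (C(W) = (W² + W²) - 9 = 2*W² - 9 = -9 + 2*W²)
H = 7/95 (H = (-9 + 2*(-1)²)/(-95) = (-9 + 2*1)*(-1/95) = (-9 + 2)*(-1/95) = -7*(-1/95) = 7/95 ≈ 0.073684)
l(E) = E² + 102*E/95 (l(E) = (E² + 7*E/95) + E = E² + 102*E/95)
l(-106) + d(47, 135) = (1/95)*(-106)*(102 + 95*(-106)) + (71 + 47) = (1/95)*(-106)*(102 - 10070) + 118 = (1/95)*(-106)*(-9968) + 118 = 1056608/95 + 118 = 1067818/95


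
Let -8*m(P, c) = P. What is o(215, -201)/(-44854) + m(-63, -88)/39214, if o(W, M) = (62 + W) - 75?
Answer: -4324573/1005088432 ≈ -0.0043027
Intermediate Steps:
o(W, M) = -13 + W
m(P, c) = -P/8
o(215, -201)/(-44854) + m(-63, -88)/39214 = (-13 + 215)/(-44854) - 1/8*(-63)/39214 = 202*(-1/44854) + (63/8)*(1/39214) = -101/22427 + 9/44816 = -4324573/1005088432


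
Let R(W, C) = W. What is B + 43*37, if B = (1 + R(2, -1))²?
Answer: 1600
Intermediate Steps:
B = 9 (B = (1 + 2)² = 3² = 9)
B + 43*37 = 9 + 43*37 = 9 + 1591 = 1600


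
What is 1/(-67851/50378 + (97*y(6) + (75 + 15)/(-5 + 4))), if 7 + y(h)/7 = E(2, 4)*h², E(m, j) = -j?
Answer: -50378/5169807833 ≈ -9.7447e-6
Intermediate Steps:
y(h) = -49 - 28*h² (y(h) = -49 + 7*((-1*4)*h²) = -49 + 7*(-4*h²) = -49 - 28*h²)
1/(-67851/50378 + (97*y(6) + (75 + 15)/(-5 + 4))) = 1/(-67851/50378 + (97*(-49 - 28*6²) + (75 + 15)/(-5 + 4))) = 1/(-67851*1/50378 + (97*(-49 - 28*36) + 90/(-1))) = 1/(-67851/50378 + (97*(-49 - 1008) + 90*(-1))) = 1/(-67851/50378 + (97*(-1057) - 90)) = 1/(-67851/50378 + (-102529 - 90)) = 1/(-67851/50378 - 102619) = 1/(-5169807833/50378) = -50378/5169807833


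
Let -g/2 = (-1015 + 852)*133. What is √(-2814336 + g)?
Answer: I*√2770978 ≈ 1664.6*I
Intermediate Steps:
g = 43358 (g = -2*(-1015 + 852)*133 = -(-326)*133 = -2*(-21679) = 43358)
√(-2814336 + g) = √(-2814336 + 43358) = √(-2770978) = I*√2770978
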